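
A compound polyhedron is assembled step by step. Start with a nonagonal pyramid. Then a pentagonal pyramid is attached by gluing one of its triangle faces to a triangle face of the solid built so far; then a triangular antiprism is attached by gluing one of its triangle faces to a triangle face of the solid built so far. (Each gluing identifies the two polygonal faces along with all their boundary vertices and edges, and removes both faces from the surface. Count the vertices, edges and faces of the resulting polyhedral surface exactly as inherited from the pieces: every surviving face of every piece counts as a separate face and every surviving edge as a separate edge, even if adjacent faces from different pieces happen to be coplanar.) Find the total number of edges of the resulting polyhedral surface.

A nonagonal pyramid: V=10, E=18, F=10.
Attach a pentagonal pyramid (V=6, E=10, F=6) along a 3-gon: merge 3 vertices and 3 edges, delete both glued faces → V=13, E=25, F=14.
Attach a triangular antiprism (V=6, E=12, F=8) along a 3-gon: merge 3 vertices and 3 edges, delete both glued faces → V=16, E=34, F=20.
Check: V − E + F = 16 − 34 + 20 = 2.

34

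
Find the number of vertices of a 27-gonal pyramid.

28

A pyramid on an n-gon base has one n-gon and n triangles: V = 27 + 1 = 28, E = 2·27 = 54, F = 27 + 1 = 28.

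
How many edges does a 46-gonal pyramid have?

A pyramid on an n-gon base has one n-gon and n triangles: V = 46 + 1 = 47, E = 2·46 = 92, F = 46 + 1 = 47.

92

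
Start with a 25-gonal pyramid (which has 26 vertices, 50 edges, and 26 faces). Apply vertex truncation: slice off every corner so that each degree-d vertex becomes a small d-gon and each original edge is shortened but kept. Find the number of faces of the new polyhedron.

52

Truncation replaces each original edge-end by a new vertex, so V′ = 2E = 100.
Each original edge survives, and each old vertex of degree d contributes d new edges; summing degrees gives Σd = 2E, so E′ = E + 2E = 3E = 150.
Each original face survives and each original vertex becomes one new face: F′ = F + V = 52.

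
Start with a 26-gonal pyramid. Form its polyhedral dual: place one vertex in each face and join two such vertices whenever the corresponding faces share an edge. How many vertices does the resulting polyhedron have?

The base solid has V = 27, E = 52, F = 27.
The dual swaps V and F and preserves E: V′ = F = 27, E′ = E = 52, F′ = V = 27.

27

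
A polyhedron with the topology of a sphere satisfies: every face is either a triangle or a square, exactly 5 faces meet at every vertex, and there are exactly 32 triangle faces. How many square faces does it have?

6

Let x be the number of squares; then F = 32 + x.
Edge–face incidences: 2E = 3·32 + 4·x = 96 + 4x.
Every vertex has degree 5, so 5V = 2E.
Euler: V − E + F = 2 ⇒ (2E)/5 − E + (32 + x) = 2.
Multiply by 10: 2·(2E) − 5·(2E) + 10·(32 + x) = 20, i.e. 320 + 10x − 3·(96 + 4x) = 20.
Collecting terms: −2x + 32 = 20, so −2x = −12, so x = 6.
Then 2E = 96 + 4·6 = 120, so E = 60, V = 2E/5 = 24, F = 32 + 6 = 38.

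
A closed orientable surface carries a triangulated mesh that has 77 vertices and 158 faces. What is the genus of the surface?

Every face is a triangle, so 2E = 3·158 = 474, giving E = 237.
χ = V − E + F = 77 − 237 + 158 = -2.
For a closed orientable surface χ = 2 − 2g, so g = (2 − (-2))/2 = 2.

2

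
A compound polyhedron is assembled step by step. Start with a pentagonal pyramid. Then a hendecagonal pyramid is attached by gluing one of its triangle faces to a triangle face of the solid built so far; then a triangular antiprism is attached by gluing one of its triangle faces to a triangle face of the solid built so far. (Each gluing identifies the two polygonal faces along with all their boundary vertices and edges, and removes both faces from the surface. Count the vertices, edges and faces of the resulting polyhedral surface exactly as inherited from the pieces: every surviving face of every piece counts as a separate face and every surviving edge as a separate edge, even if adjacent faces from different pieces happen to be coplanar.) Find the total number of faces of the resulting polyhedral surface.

22

A pentagonal pyramid: V=6, E=10, F=6.
Attach a hendecagonal pyramid (V=12, E=22, F=12) along a 3-gon: merge 3 vertices and 3 edges, delete both glued faces → V=15, E=29, F=16.
Attach a triangular antiprism (V=6, E=12, F=8) along a 3-gon: merge 3 vertices and 3 edges, delete both glued faces → V=18, E=38, F=22.
Check: V − E + F = 18 − 38 + 22 = 2.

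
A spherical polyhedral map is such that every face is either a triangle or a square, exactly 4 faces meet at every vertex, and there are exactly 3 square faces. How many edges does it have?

Let x be the number of triangles; then F = 3 + x.
Edge–face incidences: 2E = 4·3 + 3·x = 12 + 3x.
Every vertex has degree 4, so 4V = 2E.
Euler: V − E + F = 2 ⇒ (2E)/4 − E + (3 + x) = 2.
Multiply by 8: 2·(2E) − 4·(2E) + 8·(3 + x) = 16, i.e. 24 + 8x − 2·(12 + 3x) = 16.
Collecting terms: 2x = 16, so x = 8.
Then 2E = 12 + 3·8 = 36, so E = 18, V = 2E/4 = 9, F = 3 + 8 = 11.

18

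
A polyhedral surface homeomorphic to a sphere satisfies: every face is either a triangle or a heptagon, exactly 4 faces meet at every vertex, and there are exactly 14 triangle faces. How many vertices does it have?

Let x be the number of heptagons; then F = 14 + x.
Edge–face incidences: 2E = 3·14 + 7·x = 42 + 7x.
Every vertex has degree 4, so 4V = 2E.
Euler: V − E + F = 2 ⇒ (2E)/4 − E + (14 + x) = 2.
Multiply by 8: 2·(2E) − 4·(2E) + 8·(14 + x) = 16, i.e. 112 + 8x − 2·(42 + 7x) = 16.
Collecting terms: −6x + 28 = 16, so −6x = −12, so x = 2.
Then 2E = 42 + 7·2 = 56, so E = 28, V = 2E/4 = 14, F = 14 + 2 = 16.

14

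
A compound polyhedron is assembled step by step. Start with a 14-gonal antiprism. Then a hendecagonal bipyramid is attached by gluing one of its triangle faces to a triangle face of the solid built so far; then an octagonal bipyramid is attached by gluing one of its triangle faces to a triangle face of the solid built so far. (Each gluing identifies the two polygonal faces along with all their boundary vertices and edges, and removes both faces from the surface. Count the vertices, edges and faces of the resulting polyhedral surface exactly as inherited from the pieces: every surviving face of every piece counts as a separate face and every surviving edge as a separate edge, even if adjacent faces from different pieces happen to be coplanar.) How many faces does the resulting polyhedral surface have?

64

A 14-gonal antiprism: V=28, E=56, F=30.
Attach a hendecagonal bipyramid (V=13, E=33, F=22) along a 3-gon: merge 3 vertices and 3 edges, delete both glued faces → V=38, E=86, F=50.
Attach an octagonal bipyramid (V=10, E=24, F=16) along a 3-gon: merge 3 vertices and 3 edges, delete both glued faces → V=45, E=107, F=64.
Check: V − E + F = 45 − 107 + 64 = 2.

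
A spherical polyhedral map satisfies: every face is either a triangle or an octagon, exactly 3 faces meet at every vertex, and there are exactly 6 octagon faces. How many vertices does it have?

24

Let x be the number of triangles; then F = 6 + x.
Edge–face incidences: 2E = 8·6 + 3·x = 48 + 3x.
Every vertex has degree 3, so 3V = 2E.
Euler: V − E + F = 2 ⇒ (2E)/3 − E + (6 + x) = 2.
Multiply by 6: 2·(2E) − 3·(2E) + 6·(6 + x) = 12, i.e. 36 + 6x − (48 + 3x) = 12.
Collecting terms: 3x − 12 = 12, so 3x = 24, so x = 8.
Then 2E = 48 + 3·8 = 72, so E = 36, V = 2E/3 = 24, F = 6 + 8 = 14.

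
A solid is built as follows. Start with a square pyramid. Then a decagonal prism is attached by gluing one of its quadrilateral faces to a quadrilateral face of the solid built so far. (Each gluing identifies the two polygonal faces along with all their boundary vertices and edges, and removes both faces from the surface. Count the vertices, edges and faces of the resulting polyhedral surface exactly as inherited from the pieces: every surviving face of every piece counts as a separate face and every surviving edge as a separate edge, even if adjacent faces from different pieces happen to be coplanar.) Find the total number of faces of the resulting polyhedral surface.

A square pyramid: V=5, E=8, F=5.
Attach a decagonal prism (V=20, E=30, F=12) along a 4-gon: merge 4 vertices and 4 edges, delete both glued faces → V=21, E=34, F=15.
Check: V − E + F = 21 − 34 + 15 = 2.

15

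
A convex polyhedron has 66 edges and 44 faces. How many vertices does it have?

24

Here V − E + F = 2.
V = 2 + E − F = 2 + 66 − 44 = 24.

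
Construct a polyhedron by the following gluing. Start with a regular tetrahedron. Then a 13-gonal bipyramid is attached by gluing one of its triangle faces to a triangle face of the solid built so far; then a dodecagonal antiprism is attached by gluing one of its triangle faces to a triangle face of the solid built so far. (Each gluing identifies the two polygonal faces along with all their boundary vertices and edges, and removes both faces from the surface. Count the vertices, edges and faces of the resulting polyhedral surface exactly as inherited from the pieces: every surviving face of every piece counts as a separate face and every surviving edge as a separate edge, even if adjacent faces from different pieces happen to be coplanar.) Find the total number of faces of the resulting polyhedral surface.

A regular tetrahedron: V=4, E=6, F=4.
Attach a 13-gonal bipyramid (V=15, E=39, F=26) along a 3-gon: merge 3 vertices and 3 edges, delete both glued faces → V=16, E=42, F=28.
Attach a dodecagonal antiprism (V=24, E=48, F=26) along a 3-gon: merge 3 vertices and 3 edges, delete both glued faces → V=37, E=87, F=52.
Check: V − E + F = 37 − 87 + 52 = 2.

52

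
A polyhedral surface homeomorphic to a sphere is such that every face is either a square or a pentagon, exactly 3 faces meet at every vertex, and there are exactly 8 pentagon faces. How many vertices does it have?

Let x be the number of squares; then F = 8 + x.
Edge–face incidences: 2E = 5·8 + 4·x = 40 + 4x.
Every vertex has degree 3, so 3V = 2E.
Euler: V − E + F = 2 ⇒ (2E)/3 − E + (8 + x) = 2.
Multiply by 6: 2·(2E) − 3·(2E) + 6·(8 + x) = 12, i.e. 48 + 6x − (40 + 4x) = 12.
Collecting terms: 2x + 8 = 12, so 2x = 4, so x = 2.
Then 2E = 40 + 4·2 = 48, so E = 24, V = 2E/3 = 16, F = 8 + 2 = 10.

16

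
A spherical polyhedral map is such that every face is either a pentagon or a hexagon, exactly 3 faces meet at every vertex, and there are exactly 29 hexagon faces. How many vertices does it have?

Let x be the number of pentagons; then F = 29 + x.
Edge–face incidences: 2E = 6·29 + 5·x = 174 + 5x.
Every vertex has degree 3, so 3V = 2E.
Euler: V − E + F = 2 ⇒ (2E)/3 − E + (29 + x) = 2.
Multiply by 6: 2·(2E) − 3·(2E) + 6·(29 + x) = 12, i.e. 174 + 6x − (174 + 5x) = 12.
Collecting terms: x = 12.
Then 2E = 174 + 5·12 = 234, so E = 117, V = 2E/3 = 78, F = 29 + 12 = 41.

78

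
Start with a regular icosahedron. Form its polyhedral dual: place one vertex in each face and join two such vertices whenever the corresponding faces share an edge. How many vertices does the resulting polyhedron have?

20

The base solid has V = 12, E = 30, F = 20.
The dual swaps V and F and preserves E: V′ = F = 20, E′ = E = 30, F′ = V = 12.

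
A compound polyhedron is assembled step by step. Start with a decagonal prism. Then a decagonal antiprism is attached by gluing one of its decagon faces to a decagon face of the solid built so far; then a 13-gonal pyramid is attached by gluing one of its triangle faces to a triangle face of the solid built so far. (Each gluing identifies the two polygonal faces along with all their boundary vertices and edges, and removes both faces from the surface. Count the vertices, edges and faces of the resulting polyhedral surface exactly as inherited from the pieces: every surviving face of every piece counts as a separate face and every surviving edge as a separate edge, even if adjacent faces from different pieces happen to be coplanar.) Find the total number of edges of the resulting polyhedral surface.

A decagonal prism: V=20, E=30, F=12.
Attach a decagonal antiprism (V=20, E=40, F=22) along a 10-gon: merge 10 vertices and 10 edges, delete both glued faces → V=30, E=60, F=32.
Attach a 13-gonal pyramid (V=14, E=26, F=14) along a 3-gon: merge 3 vertices and 3 edges, delete both glued faces → V=41, E=83, F=44.
Check: V − E + F = 41 − 83 + 44 = 2.

83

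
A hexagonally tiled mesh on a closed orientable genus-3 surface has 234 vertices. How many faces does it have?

χ = 2 − 2·3 = -4, and every face is a hexagon so 6F = 2E.
V − E + F = -4 with E = 6F/2 gives 234 − (6/2 − 1)·F = -4, so F = 119 and E = 357.

119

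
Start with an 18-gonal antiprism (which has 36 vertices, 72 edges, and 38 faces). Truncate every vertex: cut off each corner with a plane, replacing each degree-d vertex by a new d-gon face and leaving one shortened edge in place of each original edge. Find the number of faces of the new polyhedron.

74

Truncation replaces each original edge-end by a new vertex, so V′ = 2E = 144.
Each original edge survives, and each old vertex of degree d contributes d new edges; summing degrees gives Σd = 2E, so E′ = E + 2E = 3E = 216.
Each original face survives and each original vertex becomes one new face: F′ = F + V = 74.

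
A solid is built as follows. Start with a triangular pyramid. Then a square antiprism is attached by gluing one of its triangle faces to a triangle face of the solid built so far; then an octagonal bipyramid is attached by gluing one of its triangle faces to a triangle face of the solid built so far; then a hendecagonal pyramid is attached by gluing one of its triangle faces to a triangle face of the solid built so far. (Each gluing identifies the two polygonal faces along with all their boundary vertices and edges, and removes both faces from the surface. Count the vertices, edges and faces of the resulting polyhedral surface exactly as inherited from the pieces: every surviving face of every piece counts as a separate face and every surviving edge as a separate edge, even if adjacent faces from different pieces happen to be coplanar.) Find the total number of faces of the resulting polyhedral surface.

36

A triangular pyramid: V=4, E=6, F=4.
Attach a square antiprism (V=8, E=16, F=10) along a 3-gon: merge 3 vertices and 3 edges, delete both glued faces → V=9, E=19, F=12.
Attach an octagonal bipyramid (V=10, E=24, F=16) along a 3-gon: merge 3 vertices and 3 edges, delete both glued faces → V=16, E=40, F=26.
Attach a hendecagonal pyramid (V=12, E=22, F=12) along a 3-gon: merge 3 vertices and 3 edges, delete both glued faces → V=25, E=59, F=36.
Check: V − E + F = 25 − 59 + 36 = 2.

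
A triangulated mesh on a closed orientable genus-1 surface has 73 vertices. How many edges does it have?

219

χ = 2 − 2·1 = 0, and every face is a triangle so 3F = 2E.
V − E + F = 0 with E = 3F/2 gives 73 − (3/2 − 1)·F = 0, so F = 146 and E = 219.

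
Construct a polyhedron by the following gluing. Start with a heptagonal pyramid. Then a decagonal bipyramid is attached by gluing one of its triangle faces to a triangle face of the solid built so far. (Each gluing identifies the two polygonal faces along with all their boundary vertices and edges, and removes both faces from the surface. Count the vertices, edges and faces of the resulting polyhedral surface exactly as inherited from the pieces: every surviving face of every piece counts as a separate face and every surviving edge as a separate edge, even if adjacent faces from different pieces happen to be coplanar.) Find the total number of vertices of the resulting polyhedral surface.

A heptagonal pyramid: V=8, E=14, F=8.
Attach a decagonal bipyramid (V=12, E=30, F=20) along a 3-gon: merge 3 vertices and 3 edges, delete both glued faces → V=17, E=41, F=26.
Check: V − E + F = 17 − 41 + 26 = 2.

17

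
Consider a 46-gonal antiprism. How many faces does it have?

An antiprism on an n-gon has two n-gon caps and 2n triangles: V = 2·46 = 92, E = 4·46 = 184, F = 2·46 + 2 = 94.
Check: V − E + F = 92 − 184 + 94 = 2.

94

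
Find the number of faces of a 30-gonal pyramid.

31

A pyramid on an n-gon base has one n-gon and n triangles: V = 30 + 1 = 31, E = 2·30 = 60, F = 30 + 1 = 31.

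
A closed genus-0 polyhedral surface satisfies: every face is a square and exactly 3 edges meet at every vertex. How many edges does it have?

Each face has 4 edges and each edge borders two faces, so 2E = 4F.
Each vertex has degree 3, so 3V = 2E and hence V = 4F/3.
Euler: V − E + F = 2 ⇒ (4F/3) − (4F/2) + F = 2.
Multiply by 6: (8 − 12 + 6)F = 12, i.e. 2F = 12.
So F = 6, E = 4·6/2 = 12, V = 4·6/3 = 8.

12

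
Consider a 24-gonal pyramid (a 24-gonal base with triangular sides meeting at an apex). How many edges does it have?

48

A pyramid on an n-gon base has one n-gon and n triangles: V = 24 + 1 = 25, E = 2·24 = 48, F = 24 + 1 = 25.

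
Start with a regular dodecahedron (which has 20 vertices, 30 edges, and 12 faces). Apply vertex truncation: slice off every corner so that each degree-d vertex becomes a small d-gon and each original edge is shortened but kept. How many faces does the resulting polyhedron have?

Truncation replaces each original edge-end by a new vertex, so V′ = 2E = 60.
Each original edge survives, and each old vertex of degree d contributes d new edges; summing degrees gives Σd = 2E, so E′ = E + 2E = 3E = 90.
Each original face survives and each original vertex becomes one new face: F′ = F + V = 32.

32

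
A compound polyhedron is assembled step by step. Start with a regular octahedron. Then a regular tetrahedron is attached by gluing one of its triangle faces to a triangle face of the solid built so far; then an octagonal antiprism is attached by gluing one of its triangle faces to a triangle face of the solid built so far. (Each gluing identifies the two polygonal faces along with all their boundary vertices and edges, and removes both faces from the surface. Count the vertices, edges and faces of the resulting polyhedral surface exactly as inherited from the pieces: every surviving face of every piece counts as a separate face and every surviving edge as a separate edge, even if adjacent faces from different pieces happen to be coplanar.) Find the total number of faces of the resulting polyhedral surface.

A regular octahedron: V=6, E=12, F=8.
Attach a regular tetrahedron (V=4, E=6, F=4) along a 3-gon: merge 3 vertices and 3 edges, delete both glued faces → V=7, E=15, F=10.
Attach an octagonal antiprism (V=16, E=32, F=18) along a 3-gon: merge 3 vertices and 3 edges, delete both glued faces → V=20, E=44, F=26.
Check: V − E + F = 20 − 44 + 26 = 2.

26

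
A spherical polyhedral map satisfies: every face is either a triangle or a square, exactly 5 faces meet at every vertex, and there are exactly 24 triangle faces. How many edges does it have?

40

Let x be the number of squares; then F = 24 + x.
Edge–face incidences: 2E = 3·24 + 4·x = 72 + 4x.
Every vertex has degree 5, so 5V = 2E.
Euler: V − E + F = 2 ⇒ (2E)/5 − E + (24 + x) = 2.
Multiply by 10: 2·(2E) − 5·(2E) + 10·(24 + x) = 20, i.e. 240 + 10x − 3·(72 + 4x) = 20.
Collecting terms: −2x + 24 = 20, so −2x = −4, so x = 2.
Then 2E = 72 + 4·2 = 80, so E = 40, V = 2E/5 = 16, F = 24 + 2 = 26.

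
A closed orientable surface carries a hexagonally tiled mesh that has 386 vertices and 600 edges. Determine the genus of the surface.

8

Every face is a hexagon and each edge borders two faces, so 6F = 2·600, giving F = 200.
χ = V − E + F = 386 − 600 + 200 = -14.
For a closed orientable surface χ = 2 − 2g, so g = (2 − (-14))/2 = 8.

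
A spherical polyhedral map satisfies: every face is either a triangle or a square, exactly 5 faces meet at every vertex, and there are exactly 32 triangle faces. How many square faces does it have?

Let x be the number of squares; then F = 32 + x.
Edge–face incidences: 2E = 3·32 + 4·x = 96 + 4x.
Every vertex has degree 5, so 5V = 2E.
Euler: V − E + F = 2 ⇒ (2E)/5 − E + (32 + x) = 2.
Multiply by 10: 2·(2E) − 5·(2E) + 10·(32 + x) = 20, i.e. 320 + 10x − 3·(96 + 4x) = 20.
Collecting terms: −2x + 32 = 20, so −2x = −12, so x = 6.
Then 2E = 96 + 4·6 = 120, so E = 60, V = 2E/5 = 24, F = 32 + 6 = 38.

6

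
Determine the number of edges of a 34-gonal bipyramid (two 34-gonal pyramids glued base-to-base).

A bipyramid over an n-gon has 2n triangular faces and n + 2 vertices: V = 34 + 2 = 36, E = 3·34 = 102, F = 2·34 = 68.
Check: V − E + F = 36 − 102 + 68 = 2.

102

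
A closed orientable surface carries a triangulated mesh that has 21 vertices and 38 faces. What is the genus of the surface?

Every face is a triangle, so 2E = 3·38 = 114, giving E = 57.
χ = V − E + F = 21 − 57 + 38 = 2.
For a closed orientable surface χ = 2 − 2g, so g = (2 − (2))/2 = 0.

0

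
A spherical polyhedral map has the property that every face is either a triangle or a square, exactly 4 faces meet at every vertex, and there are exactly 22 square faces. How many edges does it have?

56

Let x be the number of triangles; then F = 22 + x.
Edge–face incidences: 2E = 4·22 + 3·x = 88 + 3x.
Every vertex has degree 4, so 4V = 2E.
Euler: V − E + F = 2 ⇒ (2E)/4 − E + (22 + x) = 2.
Multiply by 8: 2·(2E) − 4·(2E) + 8·(22 + x) = 16, i.e. 176 + 8x − 2·(88 + 3x) = 16.
Collecting terms: 2x = 16, so x = 8.
Then 2E = 88 + 3·8 = 112, so E = 56, V = 2E/4 = 28, F = 22 + 8 = 30.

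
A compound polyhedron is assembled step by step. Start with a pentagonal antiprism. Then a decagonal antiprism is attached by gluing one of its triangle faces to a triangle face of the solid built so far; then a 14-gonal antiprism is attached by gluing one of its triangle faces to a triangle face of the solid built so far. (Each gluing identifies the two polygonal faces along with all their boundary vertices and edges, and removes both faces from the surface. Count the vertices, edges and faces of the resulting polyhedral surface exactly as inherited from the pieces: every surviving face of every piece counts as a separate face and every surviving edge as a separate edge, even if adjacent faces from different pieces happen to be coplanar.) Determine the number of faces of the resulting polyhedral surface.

60

A pentagonal antiprism: V=10, E=20, F=12.
Attach a decagonal antiprism (V=20, E=40, F=22) along a 3-gon: merge 3 vertices and 3 edges, delete both glued faces → V=27, E=57, F=32.
Attach a 14-gonal antiprism (V=28, E=56, F=30) along a 3-gon: merge 3 vertices and 3 edges, delete both glued faces → V=52, E=110, F=60.
Check: V − E + F = 52 − 110 + 60 = 2.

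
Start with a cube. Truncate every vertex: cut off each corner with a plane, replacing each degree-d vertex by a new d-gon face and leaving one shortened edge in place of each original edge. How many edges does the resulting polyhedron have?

36

The base solid has V = 8, E = 12, F = 6.
Truncation replaces each original edge-end by a new vertex, so V′ = 2E = 24.
Each original edge survives, and each old vertex of degree d contributes d new edges; summing degrees gives Σd = 2E, so E′ = E + 2E = 3E = 36.
Each original face survives and each original vertex becomes one new face: F′ = F + V = 14.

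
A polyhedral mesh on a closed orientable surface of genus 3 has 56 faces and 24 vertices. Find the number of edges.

84

For a closed orientable surface of genus 3, χ = 2 − 2·3 = -4.
E = V + F − (-4) = 24 + 56 − (-4) = 84.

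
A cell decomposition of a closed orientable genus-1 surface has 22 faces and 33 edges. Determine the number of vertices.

For a closed orientable surface of genus 1, χ = 2 − 2·1 = 0.
V = 0 + E − F = 0 + 33 − 22 = 11.

11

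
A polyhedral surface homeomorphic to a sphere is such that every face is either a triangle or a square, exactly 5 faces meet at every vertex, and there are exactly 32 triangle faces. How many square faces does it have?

6

Let x be the number of squares; then F = 32 + x.
Edge–face incidences: 2E = 3·32 + 4·x = 96 + 4x.
Every vertex has degree 5, so 5V = 2E.
Euler: V − E + F = 2 ⇒ (2E)/5 − E + (32 + x) = 2.
Multiply by 10: 2·(2E) − 5·(2E) + 10·(32 + x) = 20, i.e. 320 + 10x − 3·(96 + 4x) = 20.
Collecting terms: −2x + 32 = 20, so −2x = −12, so x = 6.
Then 2E = 96 + 4·6 = 120, so E = 60, V = 2E/5 = 24, F = 32 + 6 = 38.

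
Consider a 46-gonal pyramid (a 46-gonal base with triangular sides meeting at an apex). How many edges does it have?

92

A pyramid on an n-gon base has one n-gon and n triangles: V = 46 + 1 = 47, E = 2·46 = 92, F = 46 + 1 = 47.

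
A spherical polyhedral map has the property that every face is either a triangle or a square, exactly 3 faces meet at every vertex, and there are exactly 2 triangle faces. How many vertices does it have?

Let x be the number of squares; then F = 2 + x.
Edge–face incidences: 2E = 3·2 + 4·x = 6 + 4x.
Every vertex has degree 3, so 3V = 2E.
Euler: V − E + F = 2 ⇒ (2E)/3 − E + (2 + x) = 2.
Multiply by 6: 2·(2E) − 3·(2E) + 6·(2 + x) = 12, i.e. 12 + 6x − (6 + 4x) = 12.
Collecting terms: 2x + 6 = 12, so 2x = 6, so x = 3.
Then 2E = 6 + 4·3 = 18, so E = 9, V = 2E/3 = 6, F = 2 + 3 = 5.

6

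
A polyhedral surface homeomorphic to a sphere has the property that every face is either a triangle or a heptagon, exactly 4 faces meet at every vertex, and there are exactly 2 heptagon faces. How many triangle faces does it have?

Let x be the number of triangles; then F = 2 + x.
Edge–face incidences: 2E = 7·2 + 3·x = 14 + 3x.
Every vertex has degree 4, so 4V = 2E.
Euler: V − E + F = 2 ⇒ (2E)/4 − E + (2 + x) = 2.
Multiply by 8: 2·(2E) − 4·(2E) + 8·(2 + x) = 16, i.e. 16 + 8x − 2·(14 + 3x) = 16.
Collecting terms: 2x − 12 = 16, so 2x = 28, so x = 14.
Then 2E = 14 + 3·14 = 56, so E = 28, V = 2E/4 = 14, F = 2 + 14 = 16.

14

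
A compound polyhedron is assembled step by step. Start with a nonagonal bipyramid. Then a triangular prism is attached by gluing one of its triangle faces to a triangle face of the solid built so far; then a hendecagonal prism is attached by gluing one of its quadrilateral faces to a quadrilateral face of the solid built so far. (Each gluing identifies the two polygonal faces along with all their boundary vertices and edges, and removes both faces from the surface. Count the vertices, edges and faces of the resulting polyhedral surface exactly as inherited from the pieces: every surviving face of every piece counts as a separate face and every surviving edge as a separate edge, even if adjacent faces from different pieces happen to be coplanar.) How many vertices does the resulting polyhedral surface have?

32

A nonagonal bipyramid: V=11, E=27, F=18.
Attach a triangular prism (V=6, E=9, F=5) along a 3-gon: merge 3 vertices and 3 edges, delete both glued faces → V=14, E=33, F=21.
Attach a hendecagonal prism (V=22, E=33, F=13) along a 4-gon: merge 4 vertices and 4 edges, delete both glued faces → V=32, E=62, F=32.
Check: V − E + F = 32 − 62 + 32 = 2.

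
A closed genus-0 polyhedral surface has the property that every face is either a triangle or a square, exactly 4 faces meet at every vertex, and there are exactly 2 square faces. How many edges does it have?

Let x be the number of triangles; then F = 2 + x.
Edge–face incidences: 2E = 4·2 + 3·x = 8 + 3x.
Every vertex has degree 4, so 4V = 2E.
Euler: V − E + F = 2 ⇒ (2E)/4 − E + (2 + x) = 2.
Multiply by 8: 2·(2E) − 4·(2E) + 8·(2 + x) = 16, i.e. 16 + 8x − 2·(8 + 3x) = 16.
Collecting terms: 2x = 16, so x = 8.
Then 2E = 8 + 3·8 = 32, so E = 16, V = 2E/4 = 8, F = 2 + 8 = 10.

16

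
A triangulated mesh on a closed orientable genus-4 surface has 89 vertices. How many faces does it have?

190

χ = 2 − 2·4 = -6, and every face is a triangle so 3F = 2E.
V − E + F = -6 with E = 3F/2 gives 89 − (3/2 − 1)·F = -6, so F = 190 and E = 285.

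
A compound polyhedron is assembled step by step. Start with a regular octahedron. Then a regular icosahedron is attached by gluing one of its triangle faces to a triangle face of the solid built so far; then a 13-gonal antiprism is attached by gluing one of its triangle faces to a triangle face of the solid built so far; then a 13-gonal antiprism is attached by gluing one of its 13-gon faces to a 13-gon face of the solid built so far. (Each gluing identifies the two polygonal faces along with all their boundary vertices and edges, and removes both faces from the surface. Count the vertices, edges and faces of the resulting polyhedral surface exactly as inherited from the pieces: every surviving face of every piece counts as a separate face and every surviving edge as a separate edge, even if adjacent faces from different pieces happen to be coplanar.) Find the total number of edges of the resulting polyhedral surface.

A regular octahedron: V=6, E=12, F=8.
Attach a regular icosahedron (V=12, E=30, F=20) along a 3-gon: merge 3 vertices and 3 edges, delete both glued faces → V=15, E=39, F=26.
Attach a 13-gonal antiprism (V=26, E=52, F=28) along a 3-gon: merge 3 vertices and 3 edges, delete both glued faces → V=38, E=88, F=52.
Attach a 13-gonal antiprism (V=26, E=52, F=28) along a 13-gon: merge 13 vertices and 13 edges, delete both glued faces → V=51, E=127, F=78.
Check: V − E + F = 51 − 127 + 78 = 2.

127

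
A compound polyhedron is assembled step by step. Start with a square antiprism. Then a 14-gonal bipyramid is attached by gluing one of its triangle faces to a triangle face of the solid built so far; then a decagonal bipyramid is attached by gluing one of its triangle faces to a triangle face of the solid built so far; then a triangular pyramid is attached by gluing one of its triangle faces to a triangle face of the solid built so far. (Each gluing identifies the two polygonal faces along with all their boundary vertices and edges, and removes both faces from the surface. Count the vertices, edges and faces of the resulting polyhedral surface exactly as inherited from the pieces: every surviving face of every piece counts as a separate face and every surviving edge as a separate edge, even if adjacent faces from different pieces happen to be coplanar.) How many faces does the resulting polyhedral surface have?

A square antiprism: V=8, E=16, F=10.
Attach a 14-gonal bipyramid (V=16, E=42, F=28) along a 3-gon: merge 3 vertices and 3 edges, delete both glued faces → V=21, E=55, F=36.
Attach a decagonal bipyramid (V=12, E=30, F=20) along a 3-gon: merge 3 vertices and 3 edges, delete both glued faces → V=30, E=82, F=54.
Attach a triangular pyramid (V=4, E=6, F=4) along a 3-gon: merge 3 vertices and 3 edges, delete both glued faces → V=31, E=85, F=56.
Check: V − E + F = 31 − 85 + 56 = 2.

56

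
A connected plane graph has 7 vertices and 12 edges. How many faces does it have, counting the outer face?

Euler's formula for a connected plane graph: V − E + F = 2, so F = 2 − 7 + 12 = 7.

7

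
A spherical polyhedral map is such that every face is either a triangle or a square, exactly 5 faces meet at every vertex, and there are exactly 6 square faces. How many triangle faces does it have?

32

Let x be the number of triangles; then F = 6 + x.
Edge–face incidences: 2E = 4·6 + 3·x = 24 + 3x.
Every vertex has degree 5, so 5V = 2E.
Euler: V − E + F = 2 ⇒ (2E)/5 − E + (6 + x) = 2.
Multiply by 10: 2·(2E) − 5·(2E) + 10·(6 + x) = 20, i.e. 60 + 10x − 3·(24 + 3x) = 20.
Collecting terms: x − 12 = 20, so x = 32.
Then 2E = 24 + 3·32 = 120, so E = 60, V = 2E/5 = 24, F = 6 + 32 = 38.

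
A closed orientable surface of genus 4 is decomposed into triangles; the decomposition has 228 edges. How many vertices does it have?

χ = 2 − 2·4 = -6, and every face is a triangle so 3F = 2E.
F = 2E/3 = 152. Then V = -6 + E − F = -6 + 228 − 152 = 70.

70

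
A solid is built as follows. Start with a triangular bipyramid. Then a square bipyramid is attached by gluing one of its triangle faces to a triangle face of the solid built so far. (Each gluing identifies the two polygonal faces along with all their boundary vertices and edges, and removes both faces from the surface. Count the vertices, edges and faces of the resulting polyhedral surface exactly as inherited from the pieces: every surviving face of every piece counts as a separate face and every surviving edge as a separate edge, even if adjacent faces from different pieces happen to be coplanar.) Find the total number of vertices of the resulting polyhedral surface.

A triangular bipyramid: V=5, E=9, F=6.
Attach a square bipyramid (V=6, E=12, F=8) along a 3-gon: merge 3 vertices and 3 edges, delete both glued faces → V=8, E=18, F=12.
Check: V − E + F = 8 − 18 + 12 = 2.

8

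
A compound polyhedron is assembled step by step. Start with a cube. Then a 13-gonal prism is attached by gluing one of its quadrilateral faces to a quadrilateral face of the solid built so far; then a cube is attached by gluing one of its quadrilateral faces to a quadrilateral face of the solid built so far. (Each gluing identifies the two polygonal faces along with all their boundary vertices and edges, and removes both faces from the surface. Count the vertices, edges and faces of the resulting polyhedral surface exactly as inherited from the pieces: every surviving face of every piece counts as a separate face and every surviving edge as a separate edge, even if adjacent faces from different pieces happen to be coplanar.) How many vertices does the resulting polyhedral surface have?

34

A cube: V=8, E=12, F=6.
Attach a 13-gonal prism (V=26, E=39, F=15) along a 4-gon: merge 4 vertices and 4 edges, delete both glued faces → V=30, E=47, F=19.
Attach a cube (V=8, E=12, F=6) along a 4-gon: merge 4 vertices and 4 edges, delete both glued faces → V=34, E=55, F=23.
Check: V − E + F = 34 − 55 + 23 = 2.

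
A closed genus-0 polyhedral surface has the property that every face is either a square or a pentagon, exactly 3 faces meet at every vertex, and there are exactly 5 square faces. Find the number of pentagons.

Let x be the number of pentagons; then F = 5 + x.
Edge–face incidences: 2E = 4·5 + 5·x = 20 + 5x.
Every vertex has degree 3, so 3V = 2E.
Euler: V − E + F = 2 ⇒ (2E)/3 − E + (5 + x) = 2.
Multiply by 6: 2·(2E) − 3·(2E) + 6·(5 + x) = 12, i.e. 30 + 6x − (20 + 5x) = 12.
Collecting terms: x + 10 = 12, so x = 2.
Then 2E = 20 + 5·2 = 30, so E = 15, V = 2E/3 = 10, F = 5 + 2 = 7.

2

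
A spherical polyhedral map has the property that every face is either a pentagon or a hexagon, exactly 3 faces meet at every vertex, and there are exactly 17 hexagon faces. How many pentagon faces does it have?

Let x be the number of pentagons; then F = 17 + x.
Edge–face incidences: 2E = 6·17 + 5·x = 102 + 5x.
Every vertex has degree 3, so 3V = 2E.
Euler: V − E + F = 2 ⇒ (2E)/3 − E + (17 + x) = 2.
Multiply by 6: 2·(2E) − 3·(2E) + 6·(17 + x) = 12, i.e. 102 + 6x − (102 + 5x) = 12.
Collecting terms: x = 12.
Then 2E = 102 + 5·12 = 162, so E = 81, V = 2E/3 = 54, F = 17 + 12 = 29.

12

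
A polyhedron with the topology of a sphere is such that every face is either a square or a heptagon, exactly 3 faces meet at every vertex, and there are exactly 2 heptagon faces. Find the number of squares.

Let x be the number of squares; then F = 2 + x.
Edge–face incidences: 2E = 7·2 + 4·x = 14 + 4x.
Every vertex has degree 3, so 3V = 2E.
Euler: V − E + F = 2 ⇒ (2E)/3 − E + (2 + x) = 2.
Multiply by 6: 2·(2E) − 3·(2E) + 6·(2 + x) = 12, i.e. 12 + 6x − (14 + 4x) = 12.
Collecting terms: 2x − 2 = 12, so 2x = 14, so x = 7.
Then 2E = 14 + 4·7 = 42, so E = 21, V = 2E/3 = 14, F = 2 + 7 = 9.

7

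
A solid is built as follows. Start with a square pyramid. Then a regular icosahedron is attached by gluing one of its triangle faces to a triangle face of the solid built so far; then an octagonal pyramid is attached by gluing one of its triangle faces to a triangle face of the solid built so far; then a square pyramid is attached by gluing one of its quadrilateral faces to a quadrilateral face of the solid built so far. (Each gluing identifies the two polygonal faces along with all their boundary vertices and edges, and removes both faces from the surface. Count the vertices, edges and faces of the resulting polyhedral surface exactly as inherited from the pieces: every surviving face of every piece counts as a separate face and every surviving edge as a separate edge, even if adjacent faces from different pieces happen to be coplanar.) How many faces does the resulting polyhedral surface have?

A square pyramid: V=5, E=8, F=5.
Attach a regular icosahedron (V=12, E=30, F=20) along a 3-gon: merge 3 vertices and 3 edges, delete both glued faces → V=14, E=35, F=23.
Attach an octagonal pyramid (V=9, E=16, F=9) along a 3-gon: merge 3 vertices and 3 edges, delete both glued faces → V=20, E=48, F=30.
Attach a square pyramid (V=5, E=8, F=5) along a 4-gon: merge 4 vertices and 4 edges, delete both glued faces → V=21, E=52, F=33.
Check: V − E + F = 21 − 52 + 33 = 2.

33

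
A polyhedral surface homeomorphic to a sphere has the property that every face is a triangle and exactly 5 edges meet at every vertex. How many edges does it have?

30

Each face has 3 edges and each edge borders two faces, so 2E = 3F.
Each vertex has degree 5, so 5V = 2E and hence V = 3F/5.
Euler: V − E + F = 2 ⇒ (3F/5) − (3F/2) + F = 2.
Multiply by 10: (6 − 15 + 10)F = 20, i.e. 1F = 20.
So F = 20, E = 3·20/2 = 30, V = 3·20/5 = 12.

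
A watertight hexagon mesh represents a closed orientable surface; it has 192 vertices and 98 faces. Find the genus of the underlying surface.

Every face is a hexagon, so 2E = 6·98 = 588, giving E = 294.
χ = V − E + F = 192 − 294 + 98 = -4.
For a closed orientable surface χ = 2 − 2g, so g = (2 − (-4))/2 = 3.

3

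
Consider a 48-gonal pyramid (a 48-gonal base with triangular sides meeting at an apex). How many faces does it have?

49

A pyramid on an n-gon base has one n-gon and n triangles: V = 48 + 1 = 49, E = 2·48 = 96, F = 48 + 1 = 49.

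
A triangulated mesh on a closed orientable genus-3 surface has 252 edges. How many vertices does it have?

80

χ = 2 − 2·3 = -4, and every face is a triangle so 3F = 2E.
F = 2E/3 = 168. Then V = -4 + E − F = -4 + 252 − 168 = 80.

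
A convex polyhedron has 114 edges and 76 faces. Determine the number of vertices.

40

Here V − E + F = 2.
V = 2 + E − F = 2 + 114 − 76 = 40.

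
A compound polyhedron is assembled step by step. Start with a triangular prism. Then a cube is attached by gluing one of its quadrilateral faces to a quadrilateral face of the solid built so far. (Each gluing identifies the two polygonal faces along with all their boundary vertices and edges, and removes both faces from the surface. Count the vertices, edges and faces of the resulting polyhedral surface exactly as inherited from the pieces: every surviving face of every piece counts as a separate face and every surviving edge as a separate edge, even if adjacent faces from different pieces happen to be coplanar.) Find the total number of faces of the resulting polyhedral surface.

9

A triangular prism: V=6, E=9, F=5.
Attach a cube (V=8, E=12, F=6) along a 4-gon: merge 4 vertices and 4 edges, delete both glued faces → V=10, E=17, F=9.
Check: V − E + F = 10 − 17 + 9 = 2.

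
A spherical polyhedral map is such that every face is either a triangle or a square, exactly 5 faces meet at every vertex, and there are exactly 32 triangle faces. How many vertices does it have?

Let x be the number of squares; then F = 32 + x.
Edge–face incidences: 2E = 3·32 + 4·x = 96 + 4x.
Every vertex has degree 5, so 5V = 2E.
Euler: V − E + F = 2 ⇒ (2E)/5 − E + (32 + x) = 2.
Multiply by 10: 2·(2E) − 5·(2E) + 10·(32 + x) = 20, i.e. 320 + 10x − 3·(96 + 4x) = 20.
Collecting terms: −2x + 32 = 20, so −2x = −12, so x = 6.
Then 2E = 96 + 4·6 = 120, so E = 60, V = 2E/5 = 24, F = 32 + 6 = 38.

24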